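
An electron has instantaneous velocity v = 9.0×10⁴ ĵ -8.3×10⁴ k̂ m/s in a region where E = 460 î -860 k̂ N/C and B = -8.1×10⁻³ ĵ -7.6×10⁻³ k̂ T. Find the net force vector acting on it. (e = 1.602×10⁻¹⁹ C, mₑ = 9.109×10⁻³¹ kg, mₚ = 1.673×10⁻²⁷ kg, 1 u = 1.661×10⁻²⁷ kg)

F ≈ (1.44×10⁻¹⁶, 0, 1.38×10⁻¹⁶) N

v×B = (-1360, 0, 0) N/C.
E + v×B = (-896, 0, -860) N/C.
F = q(E + v×B) = (−1.602×10⁻¹⁹ C)·(-896, 0, -860) = (1.44×10⁻¹⁶, 0, 1.38×10⁻¹⁶) N.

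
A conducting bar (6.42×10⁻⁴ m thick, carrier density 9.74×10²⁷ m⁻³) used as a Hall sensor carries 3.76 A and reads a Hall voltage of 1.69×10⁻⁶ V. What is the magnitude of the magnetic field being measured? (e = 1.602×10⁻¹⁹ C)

From V_H = IB/(n e t), B = V_H n e t / I.
B = (1.69×10⁻⁶)(9.74×10²⁷)(1.602×10⁻¹⁹)(6.42×10⁻⁴)/3.76 ≈ 0.450 T.

B ≈ 0.450 T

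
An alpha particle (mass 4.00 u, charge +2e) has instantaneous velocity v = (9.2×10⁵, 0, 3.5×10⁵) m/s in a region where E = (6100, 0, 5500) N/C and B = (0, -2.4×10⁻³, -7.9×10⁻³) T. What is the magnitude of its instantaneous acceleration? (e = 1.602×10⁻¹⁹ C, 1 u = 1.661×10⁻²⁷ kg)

|a| ≈ 5.10×10¹¹ m/s²

v×B = (840, 7270, -2210) N/C.
E + v×B = (6940, 7270, 3290) N/C.
F = q(E + v×B) = (3.204×10⁻¹⁹ C)·(6940, 7270, 3290) = (2.22×10⁻¹⁵, 2.33×10⁻¹⁵, 1.05×10⁻¹⁵) N.
|a| = |F|/m = 3.388×10⁻¹⁵/6.644×10⁻²⁷ ≈ 5.10×10¹¹ m/s².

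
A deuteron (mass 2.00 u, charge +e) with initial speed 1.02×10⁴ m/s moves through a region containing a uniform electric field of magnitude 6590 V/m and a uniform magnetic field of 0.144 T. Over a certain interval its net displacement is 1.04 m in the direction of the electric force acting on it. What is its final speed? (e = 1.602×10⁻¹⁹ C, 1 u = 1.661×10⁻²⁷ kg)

v_f ≈ 8.13×10⁵ m/s

B does no work; ΔKE = |q|E d.
½mv_f² = ½mv₀² + |q|Ed = ½(3.322×10⁻²⁷)(1.02×10⁴)² + (1.602×10⁻¹⁹)(6590)(1.04) ≈ 1.728×10⁻¹⁹ J + 1.098×10⁻¹⁵ J ≈ 1.098×10⁻¹⁵ J.
v_f = √(2·1.098×10⁻¹⁵/3.322×10⁻²⁷) ≈ 8.13×10⁵ m/s.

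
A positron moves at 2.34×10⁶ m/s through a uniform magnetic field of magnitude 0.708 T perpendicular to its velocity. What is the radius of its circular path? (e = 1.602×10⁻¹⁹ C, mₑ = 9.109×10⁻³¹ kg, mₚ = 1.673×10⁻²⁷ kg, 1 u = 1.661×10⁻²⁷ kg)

r ≈ 1.88×10⁻⁵ m

The magnetic force provides the centripetal force: |q|vB = mv²/r.
r = mv/(|q|B) = (9.109×10⁻³¹)(2.34×10⁶)/((1.602×10⁻¹⁹)(0.708)) ≈ 1.88×10⁻⁵ m.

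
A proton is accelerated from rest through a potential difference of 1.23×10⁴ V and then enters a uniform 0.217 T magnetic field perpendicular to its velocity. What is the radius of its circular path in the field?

Acceleration: |q|V = ½mv² ⇒ v = √(2|q|V/m) = √(2·1.602×10⁻¹⁹·1.23×10⁴/1.673×10⁻²⁷) ≈ 1.535×10⁶ m/s.
In the field: r = mv/(|q|B) = (1.673×10⁻²⁷)(1.535×10⁶)/((1.602×10⁻¹⁹)(0.217)) ≈ 0.0739 m.

r ≈ 0.0739 m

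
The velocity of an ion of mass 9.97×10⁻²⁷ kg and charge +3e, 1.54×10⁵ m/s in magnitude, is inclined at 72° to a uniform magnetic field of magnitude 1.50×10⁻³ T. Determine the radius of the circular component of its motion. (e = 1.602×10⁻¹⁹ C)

r ≈ 2.03 m

v⊥ = v sinθ = 1.54×10⁵·sin72° ≈ 1.465×10⁵ m/s.
r = m v⊥/(|q|B) = (9.97×10⁻²⁷)(1.465×10⁵)/((4.806×10⁻¹⁹)(1.50×10⁻³)) ≈ 2.03 m.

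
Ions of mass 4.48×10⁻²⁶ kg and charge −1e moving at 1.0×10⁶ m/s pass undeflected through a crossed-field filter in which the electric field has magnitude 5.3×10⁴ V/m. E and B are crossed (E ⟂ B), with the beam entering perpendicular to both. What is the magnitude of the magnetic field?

B = 0.053 T

Balance of forces in the selector: qE = qvB ⇒ B = E/v.
B = 5.3×10⁴/1.0×10⁶ = 0.053 T.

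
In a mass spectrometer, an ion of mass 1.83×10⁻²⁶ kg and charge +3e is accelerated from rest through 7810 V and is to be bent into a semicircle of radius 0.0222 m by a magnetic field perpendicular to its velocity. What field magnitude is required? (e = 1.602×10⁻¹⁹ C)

v = √(2|q|V/m) = √(2·4.806×10⁻¹⁹·7810/1.83×10⁻²⁶) ≈ 6.405×10⁵ m/s.
B = mv/(|q|r) = (1.83×10⁻²⁶)(6.405×10⁵)/((4.806×10⁻¹⁹)(0.0222)) ≈ 1.10 T.

B ≈ 1.10 T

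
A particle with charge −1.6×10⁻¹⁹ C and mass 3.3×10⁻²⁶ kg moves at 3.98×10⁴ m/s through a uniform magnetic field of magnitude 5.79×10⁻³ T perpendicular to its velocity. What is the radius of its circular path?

The magnetic force provides the centripetal force: |q|vB = mv²/r.
r = mv/(|q|B) = (3.3×10⁻²⁶)(3.98×10⁴)/((1.6×10⁻¹⁹)(5.79×10⁻³)) ≈ 1.42 m.

r ≈ 1.42 m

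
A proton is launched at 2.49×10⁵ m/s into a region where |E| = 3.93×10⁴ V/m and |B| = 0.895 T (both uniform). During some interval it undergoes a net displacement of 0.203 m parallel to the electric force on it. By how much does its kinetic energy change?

The magnetic force is always ⟂ v and does no work; only the electric force changes KE.
ΔKE = F_E · d = |q|E d = (1.602×10⁻¹⁹)(3.93×10⁴)(0.203) ≈ 1.28×10⁻¹⁵ J.

ΔKE ≈ 1.28×10⁻¹⁵ J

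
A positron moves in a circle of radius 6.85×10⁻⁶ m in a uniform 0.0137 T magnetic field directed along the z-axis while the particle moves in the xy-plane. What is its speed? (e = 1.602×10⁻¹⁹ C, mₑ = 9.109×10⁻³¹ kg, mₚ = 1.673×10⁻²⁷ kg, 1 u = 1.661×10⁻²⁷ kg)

v ≈ 1.65×10⁴ m/s

From |q|vB = mv²/r, v = |q|Br/m.
v = (1.602×10⁻¹⁹)(0.0137)(6.85×10⁻⁶)/9.109×10⁻³¹ ≈ 1.65×10⁴ m/s.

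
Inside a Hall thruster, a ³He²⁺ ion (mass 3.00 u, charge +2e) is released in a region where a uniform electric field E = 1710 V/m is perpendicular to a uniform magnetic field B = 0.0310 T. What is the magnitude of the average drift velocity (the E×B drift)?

The steady drift has the magnetic force balancing the electric force, so v_d = E/B.
v_d = 1710/0.0310 = 5.52×10⁴ m/s.

v_d ≈ 5.52×10⁴ m/s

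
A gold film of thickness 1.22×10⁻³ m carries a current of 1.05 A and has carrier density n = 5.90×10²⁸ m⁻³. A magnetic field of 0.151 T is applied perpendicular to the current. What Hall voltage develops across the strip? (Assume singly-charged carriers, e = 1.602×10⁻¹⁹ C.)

V_H ≈ 1.37×10⁻⁸ V

V_H = IB/(n e t).
V_H = (1.05)(0.151)/((5.90×10²⁸)(1.602×10⁻¹⁹)(1.22×10⁻³)) ≈ 1.37×10⁻⁸ V.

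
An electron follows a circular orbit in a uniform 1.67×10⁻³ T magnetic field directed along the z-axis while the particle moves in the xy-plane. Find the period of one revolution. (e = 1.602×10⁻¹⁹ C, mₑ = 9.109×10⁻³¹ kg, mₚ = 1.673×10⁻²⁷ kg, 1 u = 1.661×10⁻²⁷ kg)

T ≈ 2.14×10⁻⁸ s

The cyclotron period depends only on m, q, B: T = 2πm/(|q|B).
T = 2π(9.109×10⁻³¹)/((1.602×10⁻¹⁹)(1.67×10⁻³)) ≈ 2.14×10⁻⁸ s.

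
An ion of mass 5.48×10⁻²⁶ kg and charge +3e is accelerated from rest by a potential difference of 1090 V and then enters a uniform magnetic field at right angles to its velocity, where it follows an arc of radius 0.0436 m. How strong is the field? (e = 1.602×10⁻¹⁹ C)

v = √(2|q|V/m) = √(2·4.806×10⁻¹⁹·1090/5.48×10⁻²⁶) ≈ 1.383×10⁵ m/s.
B = mv/(|q|r) = (5.48×10⁻²⁶)(1.383×10⁵)/((4.806×10⁻¹⁹)(0.0436)) ≈ 0.362 T.

B ≈ 0.362 T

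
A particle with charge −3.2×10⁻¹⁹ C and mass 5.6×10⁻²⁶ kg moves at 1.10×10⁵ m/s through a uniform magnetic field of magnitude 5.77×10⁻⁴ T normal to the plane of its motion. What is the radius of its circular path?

r ≈ 33.4 m

The magnetic force provides the centripetal force: |q|vB = mv²/r.
r = mv/(|q|B) = (5.6×10⁻²⁶)(1.10×10⁵)/((3.2×10⁻¹⁹)(5.77×10⁻⁴)) ≈ 33.4 m.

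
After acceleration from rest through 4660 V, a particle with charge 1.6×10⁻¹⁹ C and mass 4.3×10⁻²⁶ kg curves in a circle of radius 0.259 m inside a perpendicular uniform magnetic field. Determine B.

B ≈ 0.193 T

v = √(2|q|V/m) = √(2·1.6×10⁻¹⁹·4660/4.3×10⁻²⁶) ≈ 1.862×10⁵ m/s.
B = mv/(|q|r) = (4.3×10⁻²⁶)(1.862×10⁵)/((1.6×10⁻¹⁹)(0.259)) ≈ 0.193 T.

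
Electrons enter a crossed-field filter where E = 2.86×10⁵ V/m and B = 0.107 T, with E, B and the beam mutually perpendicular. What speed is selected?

v = 2.67×10⁶ m/s

Straight-line motion ⇒ electric and magnetic forces cancel, so E = vB.
v = E/B = 2.86×10⁵/0.107 = 2.67×10⁶ m/s.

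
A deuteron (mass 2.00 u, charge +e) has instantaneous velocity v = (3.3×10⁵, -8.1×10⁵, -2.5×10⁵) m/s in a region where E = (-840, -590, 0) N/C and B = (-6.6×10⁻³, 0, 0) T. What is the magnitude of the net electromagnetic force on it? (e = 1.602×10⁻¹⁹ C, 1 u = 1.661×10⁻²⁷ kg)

|F| ≈ 8.83×10⁻¹⁶ N

v×B = (0, 1650, -5350) N/C.
E + v×B = (-840, 1060, -5350) N/C.
F = q(E + v×B) = (1.602×10⁻¹⁹ C)·(-840, 1060, -5350) = (-1.35×10⁻¹⁶, 1.70×10⁻¹⁶, -8.56×10⁻¹⁶) N.
|F| = 8.83×10⁻¹⁶ N.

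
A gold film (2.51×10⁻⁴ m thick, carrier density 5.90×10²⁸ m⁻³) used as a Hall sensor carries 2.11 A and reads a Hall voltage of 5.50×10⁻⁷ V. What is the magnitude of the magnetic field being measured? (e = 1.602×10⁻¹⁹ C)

B ≈ 0.618 T

From V_H = IB/(n e t), B = V_H n e t / I.
B = (5.50×10⁻⁷)(5.90×10²⁸)(1.602×10⁻¹⁹)(2.51×10⁻⁴)/2.11 ≈ 0.618 T.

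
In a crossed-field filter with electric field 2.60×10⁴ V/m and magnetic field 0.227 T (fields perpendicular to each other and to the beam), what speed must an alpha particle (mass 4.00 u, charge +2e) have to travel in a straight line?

v = 1.15×10⁵ m/s

Zero net Lorentz force requires |qE| = |q v×B|, i.e. E = vB.
v = E/B = 2.60×10⁴/0.227 = 1.15×10⁵ m/s.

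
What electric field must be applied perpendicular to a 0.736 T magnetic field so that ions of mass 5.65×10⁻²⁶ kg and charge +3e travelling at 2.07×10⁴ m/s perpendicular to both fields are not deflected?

For straight-line motion qE = qvB, so E = vB.
E = 2.07×10⁴ × 0.736 = 1.52×10⁴ V/m.

E = 1.52×10⁴ V/m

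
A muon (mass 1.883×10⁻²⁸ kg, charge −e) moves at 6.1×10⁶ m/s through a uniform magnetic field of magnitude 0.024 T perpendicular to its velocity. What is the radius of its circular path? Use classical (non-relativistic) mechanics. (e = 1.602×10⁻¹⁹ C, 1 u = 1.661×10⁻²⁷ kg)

r ≈ 0.30 m

The magnetic force provides the centripetal force: |q|vB = mv²/r.
r = mv/(|q|B) = (1.883×10⁻²⁸)(6.1×10⁶)/((1.602×10⁻¹⁹)(0.024)) ≈ 0.30 m.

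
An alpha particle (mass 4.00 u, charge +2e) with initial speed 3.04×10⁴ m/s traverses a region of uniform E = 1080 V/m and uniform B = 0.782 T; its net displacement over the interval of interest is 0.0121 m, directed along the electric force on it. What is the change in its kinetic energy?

The magnetic force is always ⟂ v and does no work; only the electric force changes KE.
ΔKE = F_E · d = |q|E d = (3.204×10⁻¹⁹)(1080)(0.0121) ≈ 4.19×10⁻¹⁸ J.

ΔKE ≈ 4.19×10⁻¹⁸ J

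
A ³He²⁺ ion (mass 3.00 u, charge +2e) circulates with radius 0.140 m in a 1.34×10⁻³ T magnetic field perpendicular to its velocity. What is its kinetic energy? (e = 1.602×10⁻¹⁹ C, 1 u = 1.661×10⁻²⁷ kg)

v = |q|Br/m, then KE = ½mv² = (qBr)²/(2m).
v = (3.204×10⁻¹⁹)(1.34×10⁻³)(0.140)/4.983×10⁻²⁷ ≈ 1.206×10⁴ m/s.
KE = ½(4.983×10⁻²⁷)(1.206×10⁴)² ≈ 3.63×10⁻¹⁹ J.

KE ≈ 3.63×10⁻¹⁹ J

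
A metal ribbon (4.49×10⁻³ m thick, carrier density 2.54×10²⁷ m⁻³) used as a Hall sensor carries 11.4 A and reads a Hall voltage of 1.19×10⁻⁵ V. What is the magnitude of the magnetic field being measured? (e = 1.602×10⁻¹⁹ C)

From V_H = IB/(n e t), B = V_H n e t / I.
B = (1.19×10⁻⁵)(2.54×10²⁷)(1.602×10⁻¹⁹)(4.49×10⁻³)/11.4 ≈ 1.91 T.

B ≈ 1.91 T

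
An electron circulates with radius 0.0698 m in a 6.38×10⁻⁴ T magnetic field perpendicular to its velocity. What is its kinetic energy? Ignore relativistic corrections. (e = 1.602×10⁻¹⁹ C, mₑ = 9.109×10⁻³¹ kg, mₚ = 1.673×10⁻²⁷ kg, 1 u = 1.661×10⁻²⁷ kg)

KE ≈ 2.79×10⁻¹⁷ J

v = |q|Br/m, then KE = ½mv² = (qBr)²/(2m).
v = (1.602×10⁻¹⁹)(6.38×10⁻⁴)(0.0698)/9.109×10⁻³¹ ≈ 7.832×10⁶ m/s.
KE = ½(9.109×10⁻³¹)(7.832×10⁶)² ≈ 2.79×10⁻¹⁷ J.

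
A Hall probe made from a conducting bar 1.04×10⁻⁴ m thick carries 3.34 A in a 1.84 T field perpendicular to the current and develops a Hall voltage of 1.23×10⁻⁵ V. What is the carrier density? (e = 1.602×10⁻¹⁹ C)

From V_H = IB/(n e t), n = IB/(V_H e t).
n = (3.34)(1.84)/((1.23×10⁻⁵)(1.602×10⁻¹⁹)(1.04×10⁻⁴)) ≈ 3.00×10²⁸ m⁻³.

n ≈ 3.00×10²⁸ m⁻³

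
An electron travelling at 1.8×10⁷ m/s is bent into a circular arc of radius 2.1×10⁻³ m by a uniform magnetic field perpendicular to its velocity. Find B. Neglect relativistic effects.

B ≈ 0.049 T

From |q|vB = mv²/r, B = mv/(|q|r).
B = (9.109×10⁻³¹)(1.8×10⁷)/((1.602×10⁻¹⁹)(2.1×10⁻³)) ≈ 0.049 T.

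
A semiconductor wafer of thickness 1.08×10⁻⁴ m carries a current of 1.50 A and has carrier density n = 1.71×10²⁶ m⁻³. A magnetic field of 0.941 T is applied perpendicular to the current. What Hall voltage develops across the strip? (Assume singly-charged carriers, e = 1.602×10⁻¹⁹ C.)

V_H ≈ 4.77×10⁻⁴ V

V_H = IB/(n e t).
V_H = (1.50)(0.941)/((1.71×10²⁶)(1.602×10⁻¹⁹)(1.08×10⁻⁴)) ≈ 4.77×10⁻⁴ V.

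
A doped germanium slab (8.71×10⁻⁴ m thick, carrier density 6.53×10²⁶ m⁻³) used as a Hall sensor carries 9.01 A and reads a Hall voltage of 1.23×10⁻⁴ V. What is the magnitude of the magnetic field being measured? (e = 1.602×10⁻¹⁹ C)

From V_H = IB/(n e t), B = V_H n e t / I.
B = (1.23×10⁻⁴)(6.53×10²⁶)(1.602×10⁻¹⁹)(8.71×10⁻⁴)/9.01 ≈ 1.24 T.

B ≈ 1.24 T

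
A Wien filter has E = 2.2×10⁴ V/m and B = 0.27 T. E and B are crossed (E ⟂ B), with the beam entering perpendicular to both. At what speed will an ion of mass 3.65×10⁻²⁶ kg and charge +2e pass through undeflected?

Straight-line motion ⇒ electric and magnetic forces cancel, so E = vB.
v = E/B = 2.2×10⁴/0.27 = 8.1×10⁴ m/s.

v = 8.1×10⁴ m/s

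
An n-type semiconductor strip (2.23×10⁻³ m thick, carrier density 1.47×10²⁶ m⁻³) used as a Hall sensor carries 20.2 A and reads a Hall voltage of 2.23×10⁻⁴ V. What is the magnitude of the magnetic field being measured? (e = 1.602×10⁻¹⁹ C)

B ≈ 0.580 T

From V_H = IB/(n e t), B = V_H n e t / I.
B = (2.23×10⁻⁴)(1.47×10²⁶)(1.602×10⁻¹⁹)(2.23×10⁻³)/20.2 ≈ 0.580 T.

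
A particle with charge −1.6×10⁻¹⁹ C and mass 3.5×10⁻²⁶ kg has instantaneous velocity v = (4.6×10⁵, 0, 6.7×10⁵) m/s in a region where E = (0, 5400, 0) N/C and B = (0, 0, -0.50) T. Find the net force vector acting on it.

F ≈ (0, -3.77×10⁻¹⁴, 0) N

v×B = (0, 2.30×10⁵, 0) N/C.
E + v×B = (0, 2.35×10⁵, 0) N/C.
F = q(E + v×B) = (−1.6×10⁻¹⁹ C)·(0, 2.35×10⁵, 0) = (0, -3.77×10⁻¹⁴, 0) N.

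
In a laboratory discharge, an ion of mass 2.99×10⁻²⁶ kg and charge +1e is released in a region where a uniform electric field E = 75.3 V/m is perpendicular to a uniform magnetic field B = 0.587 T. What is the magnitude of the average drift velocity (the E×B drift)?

The steady drift has the magnetic force balancing the electric force, so v_d = E/B.
v_d = 75.3/0.587 = 128 m/s.

v_d ≈ 128 m/s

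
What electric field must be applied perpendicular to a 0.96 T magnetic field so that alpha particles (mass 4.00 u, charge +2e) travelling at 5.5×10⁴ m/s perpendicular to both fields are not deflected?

For straight-line motion qE = qvB, so E = vB.
E = 5.5×10⁴ × 0.96 = 5.3×10⁴ V/m.

E = 5.3×10⁴ V/m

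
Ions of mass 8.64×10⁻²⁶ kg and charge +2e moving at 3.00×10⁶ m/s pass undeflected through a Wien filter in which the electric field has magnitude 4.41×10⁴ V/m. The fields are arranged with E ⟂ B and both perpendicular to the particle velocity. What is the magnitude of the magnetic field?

B = 0.0147 T

Balance of forces in the selector: qE = qvB ⇒ B = E/v.
B = 4.41×10⁴/3.00×10⁶ = 0.0147 T.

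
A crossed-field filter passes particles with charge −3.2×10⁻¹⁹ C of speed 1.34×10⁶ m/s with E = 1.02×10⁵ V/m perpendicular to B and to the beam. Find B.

B = 0.0761 T

Balance of forces in the selector: qE = qvB ⇒ B = E/v.
B = 1.02×10⁵/1.34×10⁶ = 0.0761 T.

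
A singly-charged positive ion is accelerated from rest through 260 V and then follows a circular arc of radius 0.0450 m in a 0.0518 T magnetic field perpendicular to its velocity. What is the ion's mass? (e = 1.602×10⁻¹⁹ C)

Combine |q|V = ½mv² and r = mv/(|q|B): eliminate v to get m = qB²r²/(2V).
m = (1.602×10⁻¹⁹)(0.0518)²(0.0450)²/(2·260) ≈ 1.67×10⁻²⁷ kg.

m ≈ 1.67×10⁻²⁷ kg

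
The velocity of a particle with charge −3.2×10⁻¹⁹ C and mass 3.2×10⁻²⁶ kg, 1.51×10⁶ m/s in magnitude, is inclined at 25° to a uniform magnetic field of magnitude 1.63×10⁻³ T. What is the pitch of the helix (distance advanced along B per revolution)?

p ≈ 528 m

v∥ = v cosθ = 1.51×10⁶·cos25° ≈ 1.369×10⁶ m/s.
T = 2πm/(|q|B) = 2π(3.2×10⁻²⁶)/((3.2×10⁻¹⁹)(1.63×10⁻³)) ≈ 3.855×10⁻⁴ s.
pitch = v∥ T = (1.369×10⁶)(3.855×10⁻⁴) ≈ 528 m.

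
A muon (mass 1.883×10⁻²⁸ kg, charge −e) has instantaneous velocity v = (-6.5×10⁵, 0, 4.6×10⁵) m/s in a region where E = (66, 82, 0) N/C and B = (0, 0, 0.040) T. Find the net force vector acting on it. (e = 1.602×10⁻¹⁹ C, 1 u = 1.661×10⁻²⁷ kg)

v×B = (0, 2.60×10⁴, 0) N/C.
E + v×B = (66.0, 2.61×10⁴, 0) N/C.
F = q(E + v×B) = (−1.602×10⁻¹⁹ C)·(66.0, 2.61×10⁴, 0) = (-1.06×10⁻¹⁷, -4.18×10⁻¹⁵, 0) N.

F ≈ (-1.06×10⁻¹⁷, -4.18×10⁻¹⁵, 0) N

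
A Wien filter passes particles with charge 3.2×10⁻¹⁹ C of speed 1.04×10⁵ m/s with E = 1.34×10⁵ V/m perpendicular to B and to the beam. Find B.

B = 1.29 T

Balance of forces in the selector: qE = qvB ⇒ B = E/v.
B = 1.34×10⁵/1.04×10⁵ = 1.29 T.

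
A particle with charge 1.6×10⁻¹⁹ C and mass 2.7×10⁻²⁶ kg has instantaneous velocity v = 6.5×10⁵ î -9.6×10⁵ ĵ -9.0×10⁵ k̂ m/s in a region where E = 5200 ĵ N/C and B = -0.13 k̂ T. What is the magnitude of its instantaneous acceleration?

v×B = (1.25×10⁵, 8.45×10⁴, 0) N/C.
E + v×B = (1.25×10⁵, 8.97×10⁴, 0) N/C.
F = q(E + v×B) = (1.6×10⁻¹⁹ C)·(1.25×10⁵, 8.97×10⁴, 0) = (2.00×10⁻¹⁴, 1.44×10⁻¹⁴, 0) N.
|a| = |F|/m = 2.459×10⁻¹⁴/2.7×10⁻²⁶ ≈ 9.11×10¹¹ m/s².

|a| ≈ 9.11×10¹¹ m/s²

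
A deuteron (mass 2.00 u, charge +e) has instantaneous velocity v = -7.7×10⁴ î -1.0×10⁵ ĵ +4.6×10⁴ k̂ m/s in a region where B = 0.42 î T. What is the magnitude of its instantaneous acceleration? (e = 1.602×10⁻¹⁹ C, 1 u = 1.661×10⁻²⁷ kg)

|a| ≈ 2.23×10¹² m/s²

v×B = (0, 1.93×10⁴, 4.20×10⁴) N/C.
F = q v×B = (1.602×10⁻¹⁹ C)·(0, 1.93×10⁴, 4.20×10⁴) = (0, 3.10×10⁻¹⁵, 6.73×10⁻¹⁵) N.
|a| = |F|/m = 7.406×10⁻¹⁵/3.322×10⁻²⁷ ≈ 2.23×10¹² m/s².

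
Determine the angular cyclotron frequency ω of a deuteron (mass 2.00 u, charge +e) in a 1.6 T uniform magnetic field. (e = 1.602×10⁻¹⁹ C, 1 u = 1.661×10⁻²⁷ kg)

ω = |q|B/m.
ω = (1.602×10⁻¹⁹)(1.6)/3.322×10⁻²⁷ ≈ 7.7×10⁷ rad/s.

ω ≈ 7.7×10⁷ rad/s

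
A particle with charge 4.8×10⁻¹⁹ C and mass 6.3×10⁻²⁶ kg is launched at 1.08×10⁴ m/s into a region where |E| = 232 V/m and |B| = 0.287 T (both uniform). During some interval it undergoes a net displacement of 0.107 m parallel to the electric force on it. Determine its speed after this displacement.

B does no work; ΔKE = |q|E d.
½mv_f² = ½mv₀² + |q|Ed = ½(6.3×10⁻²⁶)(1.08×10⁴)² + (4.8×10⁻¹⁹)(232)(0.107) ≈ 3.674×10⁻¹⁸ J + 1.192×10⁻¹⁷ J ≈ 1.559×10⁻¹⁷ J.
v_f = √(2·1.559×10⁻¹⁷/6.3×10⁻²⁶) ≈ 2.22×10⁴ m/s.

v_f ≈ 2.22×10⁴ m/s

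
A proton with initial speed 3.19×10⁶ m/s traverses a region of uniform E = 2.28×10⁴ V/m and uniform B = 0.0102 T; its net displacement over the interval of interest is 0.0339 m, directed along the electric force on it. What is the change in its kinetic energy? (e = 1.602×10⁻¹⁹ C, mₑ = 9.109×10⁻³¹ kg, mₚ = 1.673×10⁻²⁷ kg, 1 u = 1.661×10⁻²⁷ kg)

The magnetic force is always ⟂ v and does no work; only the electric force changes KE.
ΔKE = F_E · d = |q|E d = (1.602×10⁻¹⁹)(2.28×10⁴)(0.0339) ≈ 1.24×10⁻¹⁶ J.

ΔKE ≈ 1.24×10⁻¹⁶ J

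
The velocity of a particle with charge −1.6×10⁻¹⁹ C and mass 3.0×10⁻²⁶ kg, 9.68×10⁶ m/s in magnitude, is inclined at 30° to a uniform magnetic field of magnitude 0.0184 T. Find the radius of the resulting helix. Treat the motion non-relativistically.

r ≈ 49.3 m

v⊥ = v sinθ = 9.68×10⁶·sin30° ≈ 4.840×10⁶ m/s.
r = m v⊥/(|q|B) = (3.0×10⁻²⁶)(4.840×10⁶)/((1.6×10⁻¹⁹)(0.0184)) ≈ 49.3 m.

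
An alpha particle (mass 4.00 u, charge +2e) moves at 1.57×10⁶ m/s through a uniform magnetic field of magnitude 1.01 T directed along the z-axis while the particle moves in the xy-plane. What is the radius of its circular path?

r ≈ 0.0322 m

The magnetic force provides the centripetal force: |q|vB = mv²/r.
r = mv/(|q|B) = (6.644×10⁻²⁷)(1.57×10⁶)/((3.204×10⁻¹⁹)(1.01)) ≈ 0.0322 m.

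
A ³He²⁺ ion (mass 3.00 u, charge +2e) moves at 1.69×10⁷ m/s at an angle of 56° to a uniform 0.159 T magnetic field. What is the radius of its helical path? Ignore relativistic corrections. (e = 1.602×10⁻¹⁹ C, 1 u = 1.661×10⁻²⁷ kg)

r ≈ 1.37 m

v⊥ = v sinθ = 1.69×10⁷·sin56° ≈ 1.401×10⁷ m/s.
r = m v⊥/(|q|B) = (4.983×10⁻²⁷)(1.401×10⁷)/((3.204×10⁻¹⁹)(0.159)) ≈ 1.37 m.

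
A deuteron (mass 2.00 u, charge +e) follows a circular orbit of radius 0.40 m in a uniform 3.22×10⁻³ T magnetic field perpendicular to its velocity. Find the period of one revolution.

T ≈ 4.05×10⁻⁵ s

The cyclotron period depends only on m, q, B: T = 2πm/(|q|B).
T = 2π(3.322×10⁻²⁷)/((1.602×10⁻¹⁹)(3.22×10⁻³)) ≈ 4.05×10⁻⁵ s.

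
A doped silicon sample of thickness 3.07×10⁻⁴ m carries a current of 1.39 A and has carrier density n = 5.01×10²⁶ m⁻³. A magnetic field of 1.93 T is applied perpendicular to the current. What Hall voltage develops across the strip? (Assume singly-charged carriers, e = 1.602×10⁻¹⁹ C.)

V_H ≈ 1.09×10⁻⁴ V

V_H = IB/(n e t).
V_H = (1.39)(1.93)/((5.01×10²⁶)(1.602×10⁻¹⁹)(3.07×10⁻⁴)) ≈ 1.09×10⁻⁴ V.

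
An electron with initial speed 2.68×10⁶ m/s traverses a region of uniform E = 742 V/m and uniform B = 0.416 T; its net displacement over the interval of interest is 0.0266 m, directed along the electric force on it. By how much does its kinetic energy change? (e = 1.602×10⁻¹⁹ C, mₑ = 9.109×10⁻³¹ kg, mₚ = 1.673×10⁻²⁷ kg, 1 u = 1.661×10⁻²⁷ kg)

ΔKE ≈ 3.16×10⁻¹⁸ J

The magnetic force is always ⟂ v and does no work; only the electric force changes KE.
ΔKE = F_E · d = |q|E d = (1.602×10⁻¹⁹)(742)(0.0266) ≈ 3.16×10⁻¹⁸ J.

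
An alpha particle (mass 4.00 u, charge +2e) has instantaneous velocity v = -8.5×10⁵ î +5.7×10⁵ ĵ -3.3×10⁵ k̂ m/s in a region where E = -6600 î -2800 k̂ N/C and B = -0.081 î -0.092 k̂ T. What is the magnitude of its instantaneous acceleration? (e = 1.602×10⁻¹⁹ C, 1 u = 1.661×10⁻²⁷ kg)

|a| ≈ 4.32×10¹² m/s²

v×B = (-5.24×10⁴, -5.15×10⁴, 4.62×10⁴) N/C.
E + v×B = (-5.90×10⁴, -5.15×10⁴, 4.34×10⁴) N/C.
F = q(E + v×B) = (3.204×10⁻¹⁹ C)·(-5.90×10⁴, -5.15×10⁴, 4.34×10⁴) = (-1.89×10⁻¹⁴, -1.65×10⁻¹⁴, 1.39×10⁻¹⁴) N.
|a| = |F|/m = 2.869×10⁻¹⁴/6.644×10⁻²⁷ ≈ 4.32×10¹² m/s².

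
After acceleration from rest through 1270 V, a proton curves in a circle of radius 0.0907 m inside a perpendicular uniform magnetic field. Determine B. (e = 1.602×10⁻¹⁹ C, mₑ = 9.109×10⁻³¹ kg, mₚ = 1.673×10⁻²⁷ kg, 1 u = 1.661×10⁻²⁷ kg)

v = √(2|q|V/m) = √(2·1.602×10⁻¹⁹·1270/1.673×10⁻²⁷) ≈ 4.932×10⁵ m/s.
B = mv/(|q|r) = (1.673×10⁻²⁷)(4.932×10⁵)/((1.602×10⁻¹⁹)(0.0907)) ≈ 0.0568 T.

B ≈ 0.0568 T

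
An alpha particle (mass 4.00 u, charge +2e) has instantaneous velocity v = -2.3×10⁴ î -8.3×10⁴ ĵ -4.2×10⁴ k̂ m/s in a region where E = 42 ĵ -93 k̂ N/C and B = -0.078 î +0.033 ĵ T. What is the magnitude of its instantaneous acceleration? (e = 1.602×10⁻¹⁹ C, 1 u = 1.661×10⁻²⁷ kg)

|a| ≈ 3.94×10¹¹ m/s²

v×B = (1390, 3280, -7230) N/C.
E + v×B = (1390, 3320, -7330) N/C.
F = q(E + v×B) = (3.204×10⁻¹⁹ C)·(1390, 3320, -7330) = (4.44×10⁻¹⁶, 1.06×10⁻¹⁵, -2.35×10⁻¹⁵) N.
|a| = |F|/m = 2.615×10⁻¹⁵/6.644×10⁻²⁷ ≈ 3.94×10¹¹ m/s².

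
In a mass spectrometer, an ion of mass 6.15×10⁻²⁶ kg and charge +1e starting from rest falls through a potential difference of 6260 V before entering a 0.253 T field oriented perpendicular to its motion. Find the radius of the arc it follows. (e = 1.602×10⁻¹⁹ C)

Acceleration: |q|V = ½mv² ⇒ v = √(2|q|V/m) = √(2·1.602×10⁻¹⁹·6260/6.15×10⁻²⁶) ≈ 1.806×10⁵ m/s.
In the field: r = mv/(|q|B) = (6.15×10⁻²⁶)(1.806×10⁵)/((1.602×10⁻¹⁹)(0.253)) ≈ 0.274 m.

r ≈ 0.274 m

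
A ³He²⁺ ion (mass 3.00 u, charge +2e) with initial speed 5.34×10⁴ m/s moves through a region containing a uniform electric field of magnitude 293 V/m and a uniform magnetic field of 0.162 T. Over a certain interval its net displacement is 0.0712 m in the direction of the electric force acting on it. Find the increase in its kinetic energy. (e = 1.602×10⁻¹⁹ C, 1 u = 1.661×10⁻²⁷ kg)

ΔKE ≈ 6.68×10⁻¹⁸ J

The magnetic force is always ⟂ v and does no work; only the electric force changes KE.
ΔKE = F_E · d = |q|E d = (3.204×10⁻¹⁹)(293)(0.0712) ≈ 6.68×10⁻¹⁸ J.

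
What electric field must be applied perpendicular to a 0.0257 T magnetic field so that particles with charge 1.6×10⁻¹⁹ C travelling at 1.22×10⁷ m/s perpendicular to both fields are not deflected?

E = 3.14×10⁵ V/m

For straight-line motion qE = qvB, so E = vB.
E = 1.22×10⁷ × 0.0257 = 3.14×10⁵ V/m.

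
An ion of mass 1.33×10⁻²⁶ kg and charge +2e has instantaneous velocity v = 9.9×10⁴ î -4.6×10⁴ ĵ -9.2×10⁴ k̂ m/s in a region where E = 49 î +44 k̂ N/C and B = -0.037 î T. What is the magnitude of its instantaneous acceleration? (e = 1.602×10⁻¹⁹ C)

|a| ≈ 9.12×10¹⁰ m/s²

v×B = (0, 3400, -1700) N/C.
E + v×B = (49.0, 3400, -1660) N/C.
F = q(E + v×B) = (3.204×10⁻¹⁹ C)·(49.0, 3400, -1660) = (1.57×10⁻¹⁷, 1.09×10⁻¹⁵, -5.31×10⁻¹⁶) N.
|a| = |F|/m = 1.213×10⁻¹⁵/1.33×10⁻²⁶ ≈ 9.12×10¹⁰ m/s².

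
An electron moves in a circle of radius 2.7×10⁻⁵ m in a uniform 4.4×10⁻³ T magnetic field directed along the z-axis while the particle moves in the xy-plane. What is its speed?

v ≈ 2.1×10⁴ m/s

From |q|vB = mv²/r, v = |q|Br/m.
v = (1.602×10⁻¹⁹)(4.4×10⁻³)(2.7×10⁻⁵)/9.109×10⁻³¹ ≈ 2.1×10⁴ m/s.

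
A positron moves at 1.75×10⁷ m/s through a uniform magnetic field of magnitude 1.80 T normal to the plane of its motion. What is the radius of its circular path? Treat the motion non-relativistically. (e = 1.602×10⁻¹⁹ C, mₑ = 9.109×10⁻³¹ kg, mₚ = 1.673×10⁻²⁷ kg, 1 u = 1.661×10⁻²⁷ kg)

The magnetic force provides the centripetal force: |q|vB = mv²/r.
r = mv/(|q|B) = (9.109×10⁻³¹)(1.75×10⁷)/((1.602×10⁻¹⁹)(1.80)) ≈ 5.53×10⁻⁵ m.

r ≈ 5.53×10⁻⁵ m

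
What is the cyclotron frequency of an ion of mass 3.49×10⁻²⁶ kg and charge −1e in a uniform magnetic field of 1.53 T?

f ≈ 1.12×10⁶ Hz

f = |q|B/(2πm).
f = (1.602×10⁻¹⁹)(1.53)/(2π·3.49×10⁻²⁶) ≈ 1.12×10⁶ Hz.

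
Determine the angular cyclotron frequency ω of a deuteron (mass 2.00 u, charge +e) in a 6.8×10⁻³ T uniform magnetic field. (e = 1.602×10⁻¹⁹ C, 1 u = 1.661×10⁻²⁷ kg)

ω = |q|B/m.
ω = (1.602×10⁻¹⁹)(6.8×10⁻³)/3.322×10⁻²⁷ ≈ 3.3×10⁵ rad/s.

ω ≈ 3.3×10⁵ rad/s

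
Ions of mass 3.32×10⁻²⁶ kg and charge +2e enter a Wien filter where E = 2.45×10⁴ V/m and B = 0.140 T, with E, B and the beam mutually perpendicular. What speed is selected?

v = 1.75×10⁵ m/s

Zero net Lorentz force requires |qE| = |q v×B|, i.e. E = vB.
v = E/B = 2.45×10⁴/0.140 = 1.75×10⁵ m/s.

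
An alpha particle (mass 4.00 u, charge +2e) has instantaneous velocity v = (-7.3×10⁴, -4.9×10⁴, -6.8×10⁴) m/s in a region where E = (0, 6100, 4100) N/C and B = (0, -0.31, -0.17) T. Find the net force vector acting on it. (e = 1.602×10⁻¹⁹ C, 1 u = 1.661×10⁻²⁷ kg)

F ≈ (-4.09×10⁻¹⁵, -2.02×10⁻¹⁵, 8.56×10⁻¹⁵) N

v×B = (-1.28×10⁴, -1.24×10⁴, 2.26×10⁴) N/C.
E + v×B = (-1.28×10⁴, -6310, 2.67×10⁴) N/C.
F = q(E + v×B) = (3.204×10⁻¹⁹ C)·(-1.28×10⁴, -6310, 2.67×10⁴) = (-4.09×10⁻¹⁵, -2.02×10⁻¹⁵, 8.56×10⁻¹⁵) N.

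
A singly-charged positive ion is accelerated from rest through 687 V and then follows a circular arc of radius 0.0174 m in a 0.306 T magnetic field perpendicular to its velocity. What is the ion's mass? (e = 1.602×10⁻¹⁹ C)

Combine |q|V = ½mv² and r = mv/(|q|B): eliminate v to get m = qB²r²/(2V).
m = (1.602×10⁻¹⁹)(0.306)²(0.0174)²/(2·687) ≈ 3.31×10⁻²⁷ kg.

m ≈ 3.31×10⁻²⁷ kg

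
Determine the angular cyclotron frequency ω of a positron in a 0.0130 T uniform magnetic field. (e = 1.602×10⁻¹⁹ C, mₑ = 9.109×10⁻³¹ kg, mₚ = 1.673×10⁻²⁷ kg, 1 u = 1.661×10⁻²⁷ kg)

ω ≈ 2.29×10⁹ rad/s

ω = |q|B/m.
ω = (1.602×10⁻¹⁹)(0.0130)/9.109×10⁻³¹ ≈ 2.29×10⁹ rad/s.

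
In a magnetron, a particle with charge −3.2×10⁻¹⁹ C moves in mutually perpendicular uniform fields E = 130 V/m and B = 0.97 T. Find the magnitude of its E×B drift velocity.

In crossed fields the guiding centre drifts at v_d = |E×B|/B² = E/B, independent of charge and mass.
v_d = 130/0.97 = 130 m/s.

v_d ≈ 130 m/s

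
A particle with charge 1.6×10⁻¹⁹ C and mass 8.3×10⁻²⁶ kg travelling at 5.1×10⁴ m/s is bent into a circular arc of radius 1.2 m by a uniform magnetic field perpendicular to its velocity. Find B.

From |q|vB = mv²/r, B = mv/(|q|r).
B = (8.3×10⁻²⁶)(5.1×10⁴)/((1.6×10⁻¹⁹)(1.2)) ≈ 0.022 T.

B ≈ 0.022 T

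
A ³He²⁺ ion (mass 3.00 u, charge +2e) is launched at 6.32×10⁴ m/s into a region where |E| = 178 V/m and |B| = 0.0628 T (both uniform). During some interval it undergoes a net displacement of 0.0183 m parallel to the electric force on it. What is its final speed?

v_f ≈ 6.64×10⁴ m/s

B does no work; ΔKE = |q|E d.
½mv_f² = ½mv₀² + |q|Ed = ½(4.983×10⁻²⁷)(6.32×10⁴)² + (3.204×10⁻¹⁹)(178)(0.0183) ≈ 9.952×10⁻¹⁸ J + 1.044×10⁻¹⁸ J ≈ 1.100×10⁻¹⁷ J.
v_f = √(2·1.100×10⁻¹⁷/4.983×10⁻²⁷) ≈ 6.64×10⁴ m/s.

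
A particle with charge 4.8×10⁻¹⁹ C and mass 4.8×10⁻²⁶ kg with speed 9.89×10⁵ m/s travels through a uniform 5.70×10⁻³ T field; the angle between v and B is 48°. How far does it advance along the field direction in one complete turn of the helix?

v∥ = v cosθ = 9.89×10⁵·cos48° ≈ 6.618×10⁵ m/s.
T = 2πm/(|q|B) = 2π(4.8×10⁻²⁶)/((4.8×10⁻¹⁹)(5.70×10⁻³)) ≈ 1.102×10⁻⁴ s.
pitch = v∥ T = (6.618×10⁵)(1.102×10⁻⁴) ≈ 72.9 m.

p ≈ 72.9 m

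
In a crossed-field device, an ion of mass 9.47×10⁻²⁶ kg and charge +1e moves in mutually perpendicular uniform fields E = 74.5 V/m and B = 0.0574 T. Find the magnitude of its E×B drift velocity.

The E×B drift speed is v_d = E/B.
v_d = 74.5/0.0574 = 1300 m/s.

v_d ≈ 1300 m/s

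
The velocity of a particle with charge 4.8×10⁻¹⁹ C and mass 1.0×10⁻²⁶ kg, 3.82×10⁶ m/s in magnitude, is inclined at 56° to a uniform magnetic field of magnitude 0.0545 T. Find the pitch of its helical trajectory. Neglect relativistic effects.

p ≈ 5.13 m

v∥ = v cosθ = 3.82×10⁶·cos56° ≈ 2.136×10⁶ m/s.
T = 2πm/(|q|B) = 2π(1.0×10⁻²⁶)/((4.8×10⁻¹⁹)(0.0545)) ≈ 2.402×10⁻⁶ s.
pitch = v∥ T = (2.136×10⁶)(2.402×10⁻⁶) ≈ 5.13 m.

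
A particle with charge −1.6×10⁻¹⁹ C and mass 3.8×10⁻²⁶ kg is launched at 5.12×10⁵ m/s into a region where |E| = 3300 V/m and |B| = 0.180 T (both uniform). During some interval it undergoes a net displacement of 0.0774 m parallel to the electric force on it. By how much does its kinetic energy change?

ΔKE ≈ 4.09×10⁻¹⁷ J

The magnetic force is always ⟂ v and does no work; only the electric force changes KE.
ΔKE = F_E · d = |q|E d = (1.6×10⁻¹⁹)(3300)(0.0774) ≈ 4.09×10⁻¹⁷ J.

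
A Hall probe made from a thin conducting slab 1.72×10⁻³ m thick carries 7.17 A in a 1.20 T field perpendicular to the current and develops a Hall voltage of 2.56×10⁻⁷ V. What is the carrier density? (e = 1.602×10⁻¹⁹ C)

n ≈ 1.22×10²⁹ m⁻³

From V_H = IB/(n e t), n = IB/(V_H e t).
n = (7.17)(1.20)/((2.56×10⁻⁷)(1.602×10⁻¹⁹)(1.72×10⁻³)) ≈ 1.22×10²⁹ m⁻³.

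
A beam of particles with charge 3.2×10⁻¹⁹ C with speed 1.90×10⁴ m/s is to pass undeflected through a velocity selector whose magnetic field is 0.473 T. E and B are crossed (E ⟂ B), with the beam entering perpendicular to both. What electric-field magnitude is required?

E = 8990 V/m

For straight-line motion qE = qvB, so E = vB.
E = 1.90×10⁴ × 0.473 = 8990 V/m.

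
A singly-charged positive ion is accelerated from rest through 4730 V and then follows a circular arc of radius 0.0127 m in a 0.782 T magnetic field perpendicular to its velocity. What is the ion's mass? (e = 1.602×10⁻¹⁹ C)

Combine |q|V = ½mv² and r = mv/(|q|B): eliminate v to get m = qB²r²/(2V).
m = (1.602×10⁻¹⁹)(0.782)²(0.0127)²/(2·4730) ≈ 1.67×10⁻²⁷ kg.

m ≈ 1.67×10⁻²⁷ kg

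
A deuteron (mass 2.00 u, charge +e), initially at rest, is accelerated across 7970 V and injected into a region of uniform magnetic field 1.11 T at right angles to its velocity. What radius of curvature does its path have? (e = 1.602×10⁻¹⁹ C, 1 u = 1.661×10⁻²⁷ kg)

r ≈ 0.0164 m

Acceleration: |q|V = ½mv² ⇒ v = √(2|q|V/m) = √(2·1.602×10⁻¹⁹·7970/3.322×10⁻²⁷) ≈ 8.767×10⁵ m/s.
In the field: r = mv/(|q|B) = (3.322×10⁻²⁷)(8.767×10⁵)/((1.602×10⁻¹⁹)(1.11)) ≈ 0.0164 m.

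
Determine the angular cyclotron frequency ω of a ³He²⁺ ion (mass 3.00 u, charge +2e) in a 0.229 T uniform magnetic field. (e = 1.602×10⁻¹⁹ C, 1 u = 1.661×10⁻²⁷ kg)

ω ≈ 1.47×10⁷ rad/s

ω = |q|B/m.
ω = (3.204×10⁻¹⁹)(0.229)/4.983×10⁻²⁷ ≈ 1.47×10⁷ rad/s.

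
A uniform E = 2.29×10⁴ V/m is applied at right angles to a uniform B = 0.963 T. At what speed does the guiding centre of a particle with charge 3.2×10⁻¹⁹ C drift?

The E×B drift speed is v_d = E/B.
v_d = 2.29×10⁴/0.963 = 2.38×10⁴ m/s.

v_d ≈ 2.38×10⁴ m/s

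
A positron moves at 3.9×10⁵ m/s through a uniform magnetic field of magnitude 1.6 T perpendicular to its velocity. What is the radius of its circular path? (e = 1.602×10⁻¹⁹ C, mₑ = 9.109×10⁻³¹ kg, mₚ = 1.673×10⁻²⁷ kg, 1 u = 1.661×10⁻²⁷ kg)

r ≈ 1.4×10⁻⁶ m

The magnetic force provides the centripetal force: |q|vB = mv²/r.
r = mv/(|q|B) = (9.109×10⁻³¹)(3.9×10⁵)/((1.602×10⁻¹⁹)(1.6)) ≈ 1.4×10⁻⁶ m.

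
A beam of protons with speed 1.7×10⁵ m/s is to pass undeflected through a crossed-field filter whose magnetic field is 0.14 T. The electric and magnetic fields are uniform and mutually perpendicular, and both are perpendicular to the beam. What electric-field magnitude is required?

E = 2.4×10⁴ V/m

For straight-line motion qE = qvB, so E = vB.
E = 1.7×10⁵ × 0.14 = 2.4×10⁴ V/m.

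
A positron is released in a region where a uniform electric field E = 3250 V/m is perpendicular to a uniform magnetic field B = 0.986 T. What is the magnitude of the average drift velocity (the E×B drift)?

In crossed fields the guiding centre drifts at v_d = |E×B|/B² = E/B, independent of charge and mass.
v_d = 3250/0.986 = 3300 m/s.

v_d ≈ 3300 m/s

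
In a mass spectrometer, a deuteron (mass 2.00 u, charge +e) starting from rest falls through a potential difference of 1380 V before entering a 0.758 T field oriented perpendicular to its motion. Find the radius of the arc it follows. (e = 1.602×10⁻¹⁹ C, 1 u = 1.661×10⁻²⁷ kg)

Acceleration: |q|V = ½mv² ⇒ v = √(2|q|V/m) = √(2·1.602×10⁻¹⁹·1380/3.322×10⁻²⁷) ≈ 3.648×10⁵ m/s.
In the field: r = mv/(|q|B) = (3.322×10⁻²⁷)(3.648×10⁵)/((1.602×10⁻¹⁹)(0.758)) ≈ 9.98×10⁻³ m.

r ≈ 9.98×10⁻³ m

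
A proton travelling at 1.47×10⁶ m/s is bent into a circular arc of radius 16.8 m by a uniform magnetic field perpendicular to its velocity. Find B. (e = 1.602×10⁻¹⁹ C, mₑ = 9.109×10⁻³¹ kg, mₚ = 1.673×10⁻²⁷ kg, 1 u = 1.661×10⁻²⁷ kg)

B ≈ 9.14×10⁻⁴ T

From |q|vB = mv²/r, B = mv/(|q|r).
B = (1.673×10⁻²⁷)(1.47×10⁶)/((1.602×10⁻¹⁹)(16.8)) ≈ 9.14×10⁻⁴ T.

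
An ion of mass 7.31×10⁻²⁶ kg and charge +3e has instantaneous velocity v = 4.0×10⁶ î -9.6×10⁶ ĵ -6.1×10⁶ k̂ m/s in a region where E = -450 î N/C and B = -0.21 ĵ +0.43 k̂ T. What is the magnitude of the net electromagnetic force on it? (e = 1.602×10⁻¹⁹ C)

v×B = (-5.41×10⁶, -1.72×10⁶, -8.40×10⁵) N/C.
E + v×B = (-5.41×10⁶, -1.72×10⁶, -8.40×10⁵) N/C.
F = q(E + v×B) = (4.806×10⁻¹⁹ C)·(-5.41×10⁶, -1.72×10⁶, -8.40×10⁵) = (-2.60×10⁻¹², -8.27×10⁻¹³, -4.04×10⁻¹³) N.
|F| = 2.76×10⁻¹² N.

|F| ≈ 2.76×10⁻¹² N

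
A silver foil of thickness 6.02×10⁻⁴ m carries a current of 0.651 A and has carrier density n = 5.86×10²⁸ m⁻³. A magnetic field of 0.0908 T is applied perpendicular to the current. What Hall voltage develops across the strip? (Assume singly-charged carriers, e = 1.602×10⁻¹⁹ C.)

V_H = IB/(n e t).
V_H = (0.651)(0.0908)/((5.86×10²⁸)(1.602×10⁻¹⁹)(6.02×10⁻⁴)) ≈ 1.05×10⁻⁸ V.

V_H ≈ 1.05×10⁻⁸ V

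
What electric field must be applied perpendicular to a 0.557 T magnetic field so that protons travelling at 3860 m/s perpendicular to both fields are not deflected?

E = 2150 V/m

For straight-line motion qE = qvB, so E = vB.
E = 3860 × 0.557 = 2150 V/m.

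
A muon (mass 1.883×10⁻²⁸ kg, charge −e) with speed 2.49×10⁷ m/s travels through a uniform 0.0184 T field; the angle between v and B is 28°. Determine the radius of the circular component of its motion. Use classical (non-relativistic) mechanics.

r ≈ 0.747 m

v⊥ = v sinθ = 2.49×10⁷·sin28° ≈ 1.169×10⁷ m/s.
r = m v⊥/(|q|B) = (1.883×10⁻²⁸)(1.169×10⁷)/((1.602×10⁻¹⁹)(0.0184)) ≈ 0.747 m.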